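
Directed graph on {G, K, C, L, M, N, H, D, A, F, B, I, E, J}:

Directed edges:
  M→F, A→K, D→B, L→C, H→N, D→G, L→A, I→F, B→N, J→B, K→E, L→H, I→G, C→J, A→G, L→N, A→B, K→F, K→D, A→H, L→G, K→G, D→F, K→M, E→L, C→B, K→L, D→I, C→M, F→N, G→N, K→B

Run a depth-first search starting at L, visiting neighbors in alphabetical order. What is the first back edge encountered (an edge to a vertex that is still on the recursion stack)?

DFS from L (visiting neighbors in alphabetical order); mark gray on enter, black on exit:
L gray
  A gray
    B gray
      N gray
      N black
    B black
    G gray
      G→N: N black — skip
    G black
    H gray
      H→N: N black — skip
    H black
    K gray
      K→B: B black — skip
      D gray
        D→B: B black — skip
        F gray
          F→N: N black — skip
        F black
        D→G: G black — skip
        I gray
          I→F: F black — skip
          I→G: G black — skip
        I black
      D black
      E gray
        E→L: L is gray → back edge
First back edge: E → L.

E->L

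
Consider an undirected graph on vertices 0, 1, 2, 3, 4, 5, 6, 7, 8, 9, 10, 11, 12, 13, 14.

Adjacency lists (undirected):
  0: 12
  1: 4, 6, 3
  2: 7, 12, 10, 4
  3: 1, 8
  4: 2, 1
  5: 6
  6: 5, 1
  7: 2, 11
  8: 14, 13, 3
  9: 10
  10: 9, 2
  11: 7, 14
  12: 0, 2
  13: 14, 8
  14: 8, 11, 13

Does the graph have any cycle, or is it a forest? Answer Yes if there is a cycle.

Yes

DFS, tracking each vertex's parent; an edge to a visited non-parent vertex closes a cycle.
Start from 10:
visit 10 (parent –)
  visit 9 (parent 10)
    9–10: parent, skip
  visit 2 (parent 10)
    visit 7 (parent 2)
      7–2: parent, skip
      visit 11 (parent 7)
        11–7: parent, skip
        visit 14 (parent 11)
          visit 8 (parent 14)
            8–14: parent, skip
            visit 13 (parent 8)
              13–14: 14 visited and ≠ parent → cycle
Cycle: 14 – 8 – 13 – 14.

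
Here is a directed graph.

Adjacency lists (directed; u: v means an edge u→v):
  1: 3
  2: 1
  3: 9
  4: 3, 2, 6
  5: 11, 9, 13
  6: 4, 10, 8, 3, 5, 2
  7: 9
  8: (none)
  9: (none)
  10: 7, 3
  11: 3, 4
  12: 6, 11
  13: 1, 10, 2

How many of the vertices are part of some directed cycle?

4

A vertex is on a directed cycle iff it belongs to a strongly connected component of size ≥ 2 (or has a self-loop).
The vertices on cycles are {4, 5, 6, 11} — 4 in total.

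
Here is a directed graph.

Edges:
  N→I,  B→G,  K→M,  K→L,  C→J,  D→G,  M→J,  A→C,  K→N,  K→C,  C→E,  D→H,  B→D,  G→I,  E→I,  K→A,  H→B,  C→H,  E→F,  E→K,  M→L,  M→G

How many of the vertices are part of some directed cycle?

A vertex is on a directed cycle iff it belongs to a strongly connected component of size ≥ 2 (or has a self-loop).
The vertices on cycles are {A, B, C, D, E, H, K} — 7 in total.

7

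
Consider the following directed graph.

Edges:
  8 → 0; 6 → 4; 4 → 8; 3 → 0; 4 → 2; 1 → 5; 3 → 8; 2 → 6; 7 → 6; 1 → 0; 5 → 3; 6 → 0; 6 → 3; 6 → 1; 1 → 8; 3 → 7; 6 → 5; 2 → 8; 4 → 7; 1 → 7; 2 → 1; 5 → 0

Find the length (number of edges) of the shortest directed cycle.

For each vertex v, BFS finds the shortest path from v back to v.
The shortest such closed walk is 4 → 2 → 6 → 4, length 3.

3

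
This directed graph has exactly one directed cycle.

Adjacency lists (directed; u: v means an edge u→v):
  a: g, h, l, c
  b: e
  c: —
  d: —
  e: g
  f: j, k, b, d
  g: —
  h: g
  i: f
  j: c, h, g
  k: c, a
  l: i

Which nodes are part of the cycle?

DFS with gray/black marking from i:
i gray
  f gray
    j gray
      c gray
      c black
      h gray
        g gray
        g black
      h black
      j→g: g black — skip
    j black
    k gray
      k→c: c black — skip
      a gray
        a→g: g black — skip
        a→h: h black — skip
        l gray
          l→i: i is gray → back edge
Back edge closes the cycle i → f → k → a → l → i; its vertices are {a, f, i, k, l}.

a, f, i, k, l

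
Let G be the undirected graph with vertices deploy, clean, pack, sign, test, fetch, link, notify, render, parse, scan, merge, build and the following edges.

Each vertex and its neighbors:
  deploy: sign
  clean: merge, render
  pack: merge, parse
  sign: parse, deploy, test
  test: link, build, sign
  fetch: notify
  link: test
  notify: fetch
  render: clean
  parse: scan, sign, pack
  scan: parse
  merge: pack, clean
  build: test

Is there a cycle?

No

DFS, tracking each vertex's parent; an edge to a visited non-parent vertex closes a cycle.
Start from build:
visit build (parent –)
  visit test (parent build)
    visit link (parent test)
      link–test: parent, skip
    test–build: parent, skip
    visit sign (parent test)
      visit parse (parent sign)
        visit scan (parent parse)
          scan–parse: parent, skip
        parse–sign: parent, skip
        visit pack (parent parse)
          visit merge (parent pack)
            merge–pack: parent, skip
            visit clean (parent merge)
              clean–merge: parent, skip
              visit render (parent clean)
                render–clean: parent, skip
          pack–parse: parent, skip
      visit deploy (parent sign)
        deploy–sign: parent, skip
      sign–test: parent, skip
visit fetch (parent –)
  visit notify (parent fetch)
    notify–fetch: parent, skip
No non-parent visited neighbor found — the graph is a forest.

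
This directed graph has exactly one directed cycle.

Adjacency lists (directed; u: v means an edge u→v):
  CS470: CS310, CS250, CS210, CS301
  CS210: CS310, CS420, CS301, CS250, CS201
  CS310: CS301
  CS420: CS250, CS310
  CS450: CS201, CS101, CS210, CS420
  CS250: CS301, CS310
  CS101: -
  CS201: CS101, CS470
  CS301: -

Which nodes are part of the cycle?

CS201, CS210, CS470

DFS with gray/black marking from CS210:
CS210 gray
  CS310 gray
    CS301 gray
    CS301 black
  CS310 black
  CS420 gray
    CS250 gray
      CS250→CS301: CS301 black — skip
      CS250→CS310: CS310 black — skip
    CS250 black
    CS420→CS310: CS310 black — skip
  CS420 black
  CS210→CS301: CS301 black — skip
  CS210→CS250: CS250 black — skip
  CS201 gray
    CS101 gray
    CS101 black
    CS470 gray
      CS470→CS310: CS310 black — skip
      CS470→CS250: CS250 black — skip
      CS470→CS210: CS210 is gray → back edge
Back edge closes the cycle CS210 → CS201 → CS470 → CS210; its vertices are {CS201, CS210, CS470}.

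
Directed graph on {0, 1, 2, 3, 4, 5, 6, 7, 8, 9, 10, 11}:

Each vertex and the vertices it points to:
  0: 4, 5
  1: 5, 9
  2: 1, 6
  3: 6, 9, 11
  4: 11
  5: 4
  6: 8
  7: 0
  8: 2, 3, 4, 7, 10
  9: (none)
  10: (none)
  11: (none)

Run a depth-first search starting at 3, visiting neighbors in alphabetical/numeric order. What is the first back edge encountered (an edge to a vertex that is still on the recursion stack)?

2→6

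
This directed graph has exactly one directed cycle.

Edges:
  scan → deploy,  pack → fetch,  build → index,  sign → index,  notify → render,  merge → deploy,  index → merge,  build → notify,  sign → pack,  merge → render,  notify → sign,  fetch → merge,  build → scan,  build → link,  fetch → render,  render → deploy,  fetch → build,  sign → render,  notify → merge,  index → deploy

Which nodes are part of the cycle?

pack, sign, build, fetch, notify

DFS with gray/black marking from build:
build gray
  scan gray
    deploy gray
    deploy black
  scan black
  notify gray
    sign gray
      index gray
        index→deploy: deploy black — skip
        merge gray
          render gray
            render→deploy: deploy black — skip
          render black
          merge→deploy: deploy black — skip
        merge black
      index black
      sign→render: render black — skip
      pack gray
        fetch gray
          fetch→render: render black — skip
          fetch→merge: merge black — skip
          fetch→build: build is gray → back edge
Back edge closes the cycle build → notify → sign → pack → fetch → build; its vertices are {pack, sign, build, fetch, notify}.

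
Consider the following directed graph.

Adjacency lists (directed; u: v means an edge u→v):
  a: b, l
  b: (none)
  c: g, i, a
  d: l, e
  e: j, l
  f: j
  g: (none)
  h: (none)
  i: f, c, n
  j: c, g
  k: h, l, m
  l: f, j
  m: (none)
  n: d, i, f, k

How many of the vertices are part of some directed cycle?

A vertex is on a directed cycle iff it belongs to a strongly connected component of size ≥ 2 (or has a self-loop).
The vertices on cycles are {a, c, d, e, f, i, j, k, l, n} — 10 in total.

10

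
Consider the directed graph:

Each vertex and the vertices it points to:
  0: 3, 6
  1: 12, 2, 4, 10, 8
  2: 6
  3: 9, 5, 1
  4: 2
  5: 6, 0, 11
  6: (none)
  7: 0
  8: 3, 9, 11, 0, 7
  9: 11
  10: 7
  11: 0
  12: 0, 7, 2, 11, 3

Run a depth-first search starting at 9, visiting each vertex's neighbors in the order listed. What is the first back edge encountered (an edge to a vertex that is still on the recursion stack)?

DFS from 9 (visiting each vertex's neighbors in the order listed); mark gray on enter, black on exit:
9 gray
  11 gray
    0 gray
      3 gray
        3→9: 9 is gray → back edge
First back edge: 3 → 9.

3→9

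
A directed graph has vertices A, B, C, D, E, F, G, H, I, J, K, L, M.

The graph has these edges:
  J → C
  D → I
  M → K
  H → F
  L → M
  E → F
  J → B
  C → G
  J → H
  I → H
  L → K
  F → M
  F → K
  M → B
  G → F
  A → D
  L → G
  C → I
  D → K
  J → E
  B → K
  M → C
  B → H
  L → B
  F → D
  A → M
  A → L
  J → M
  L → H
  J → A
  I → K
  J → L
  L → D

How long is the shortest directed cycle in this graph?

4

For each vertex v, BFS finds the shortest path from v back to v.
The shortest such closed walk is M → B → H → F → M, length 4.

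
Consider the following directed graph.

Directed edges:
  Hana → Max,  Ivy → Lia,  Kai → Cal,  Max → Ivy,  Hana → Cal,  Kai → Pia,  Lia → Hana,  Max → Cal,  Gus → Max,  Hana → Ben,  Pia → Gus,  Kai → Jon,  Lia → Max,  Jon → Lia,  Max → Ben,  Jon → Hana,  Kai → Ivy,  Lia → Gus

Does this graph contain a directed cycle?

Yes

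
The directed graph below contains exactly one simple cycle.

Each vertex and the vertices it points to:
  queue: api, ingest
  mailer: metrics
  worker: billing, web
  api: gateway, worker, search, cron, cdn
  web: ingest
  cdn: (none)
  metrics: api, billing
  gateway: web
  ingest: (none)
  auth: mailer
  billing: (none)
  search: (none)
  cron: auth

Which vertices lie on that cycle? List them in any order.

DFS with gray/black marking from api:
api gray
  gateway gray
    web gray
      ingest gray
      ingest black
    web black
  gateway black
  worker gray
    billing gray
    billing black
    worker→web: web black — skip
  worker black
  search gray
  search black
  cron gray
    auth gray
      mailer gray
        metrics gray
          metrics→api: api is gray → back edge
Back edge closes the cycle api → cron → auth → mailer → metrics → api; its vertices are {api, auth, cron, mailer, metrics}.

api, auth, cron, mailer, metrics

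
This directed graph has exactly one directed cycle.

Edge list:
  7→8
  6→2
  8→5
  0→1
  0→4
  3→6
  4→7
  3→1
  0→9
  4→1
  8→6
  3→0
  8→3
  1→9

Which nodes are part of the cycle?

DFS with gray/black marking from 8:
8 gray
  6 gray
    2 gray
    2 black
  6 black
  3 gray
    1 gray
      9 gray
      9 black
    1 black
    3→6: 6 black — skip
    0 gray
      0→9: 9 black — skip
      4 gray
        4→1: 1 black — skip
        7 gray
          7→8: 8 is gray → back edge
Back edge closes the cycle 8 → 3 → 0 → 4 → 7 → 8; its vertices are {0, 3, 4, 7, 8}.

0, 3, 4, 7, 8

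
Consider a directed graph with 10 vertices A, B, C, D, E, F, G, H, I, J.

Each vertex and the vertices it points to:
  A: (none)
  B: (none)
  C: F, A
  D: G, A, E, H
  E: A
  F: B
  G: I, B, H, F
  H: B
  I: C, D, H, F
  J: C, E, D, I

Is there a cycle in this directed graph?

Yes

DFS with white/gray/black marking, starting from F:
F gray
  B gray
  B black
F black
A gray
A black
C gray
  C→F: F black — skip
  C→A: A black — skip
C black
D gray
  G gray
    I gray
      I→C: C black — skip
      I→D: D is gray → back edge
Back edge found, so a cycle exists: D → G → I → D.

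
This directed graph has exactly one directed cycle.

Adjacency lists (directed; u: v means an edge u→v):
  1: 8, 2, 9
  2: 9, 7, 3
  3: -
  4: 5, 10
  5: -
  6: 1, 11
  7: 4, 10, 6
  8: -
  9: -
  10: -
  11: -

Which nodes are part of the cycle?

1, 2, 6, 7

DFS with gray/black marking from 7:
7 gray
  4 gray
    5 gray
    5 black
    10 gray
    10 black
  4 black
  7→10: 10 black — skip
  6 gray
    1 gray
      8 gray
      8 black
      2 gray
        9 gray
        9 black
        2→7: 7 is gray → back edge
Back edge closes the cycle 7 → 6 → 1 → 2 → 7; its vertices are {1, 2, 6, 7}.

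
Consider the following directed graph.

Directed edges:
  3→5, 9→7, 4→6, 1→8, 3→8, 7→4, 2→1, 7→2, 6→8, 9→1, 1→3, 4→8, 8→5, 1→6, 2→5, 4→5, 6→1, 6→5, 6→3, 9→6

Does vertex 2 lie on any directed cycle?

No

2 lies on a cycle iff there is a path from 2 back to itself.
Exploring from 2, it never reaches itself; equivalently, its strongly connected component is a singleton.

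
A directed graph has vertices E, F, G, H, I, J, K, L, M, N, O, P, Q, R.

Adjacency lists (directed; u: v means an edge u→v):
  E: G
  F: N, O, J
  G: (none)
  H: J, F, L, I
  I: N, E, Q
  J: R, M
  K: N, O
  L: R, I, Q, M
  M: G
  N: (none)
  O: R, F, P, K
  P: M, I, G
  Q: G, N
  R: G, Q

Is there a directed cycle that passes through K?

Yes

K is on a cycle iff K can reach itself via ≥1 edge.
K → O → K — yes.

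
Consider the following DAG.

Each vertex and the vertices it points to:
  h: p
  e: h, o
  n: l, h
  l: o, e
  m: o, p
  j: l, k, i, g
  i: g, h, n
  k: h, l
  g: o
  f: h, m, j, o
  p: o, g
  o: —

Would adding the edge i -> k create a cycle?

Adding i→k creates a cycle iff k can already reach i.
Explore from k: no path reaches i. The graph stays acyclic.

No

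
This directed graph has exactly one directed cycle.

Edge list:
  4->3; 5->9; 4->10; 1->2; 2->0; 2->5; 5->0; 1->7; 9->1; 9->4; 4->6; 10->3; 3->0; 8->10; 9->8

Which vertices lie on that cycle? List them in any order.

1, 2, 5, 9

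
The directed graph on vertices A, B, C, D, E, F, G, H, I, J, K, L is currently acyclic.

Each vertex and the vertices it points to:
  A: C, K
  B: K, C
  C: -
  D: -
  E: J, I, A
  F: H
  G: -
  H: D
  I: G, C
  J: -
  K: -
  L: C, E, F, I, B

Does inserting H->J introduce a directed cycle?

No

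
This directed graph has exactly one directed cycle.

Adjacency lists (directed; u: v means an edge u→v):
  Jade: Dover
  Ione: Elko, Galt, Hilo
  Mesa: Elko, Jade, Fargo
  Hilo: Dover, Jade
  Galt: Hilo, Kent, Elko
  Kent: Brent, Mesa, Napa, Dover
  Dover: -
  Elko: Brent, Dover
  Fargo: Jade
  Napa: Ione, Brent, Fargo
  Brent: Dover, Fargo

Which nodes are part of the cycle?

Galt, Ione, Kent, Napa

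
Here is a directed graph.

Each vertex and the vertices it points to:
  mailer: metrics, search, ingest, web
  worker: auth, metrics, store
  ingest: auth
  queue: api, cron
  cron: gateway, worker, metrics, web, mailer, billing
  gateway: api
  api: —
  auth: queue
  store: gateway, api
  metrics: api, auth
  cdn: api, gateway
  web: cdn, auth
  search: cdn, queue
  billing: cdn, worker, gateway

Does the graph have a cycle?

DFS with white/gray/black marking, starting from search:
search gray
  cdn gray
    api gray
    api black
    gateway gray
      gateway→api: api black — skip
    gateway black
  cdn black
  queue gray
    queue→api: api black — skip
    cron gray
      cron→gateway: gateway black — skip
      worker gray
        auth gray
          auth→queue: queue is gray → back edge
Back edge found, so a cycle exists: queue → cron → worker → auth → queue.

Yes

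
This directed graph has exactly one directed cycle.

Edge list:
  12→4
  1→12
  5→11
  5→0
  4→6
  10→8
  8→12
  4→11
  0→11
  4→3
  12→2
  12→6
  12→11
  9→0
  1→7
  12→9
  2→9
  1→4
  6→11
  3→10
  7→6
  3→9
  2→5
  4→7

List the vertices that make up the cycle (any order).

3, 4, 8, 10, 12

DFS with gray/black marking from 4:
4 gray
  3 gray
    10 gray
      8 gray
        12 gray
          2 gray
            9 gray
              0 gray
                11 gray
                11 black
              0 black
            9 black
            5 gray
              5→11: 11 black — skip
              5→0: 0 black — skip
            5 black
          2 black
          6 gray
            6→11: 11 black — skip
          6 black
          12→9: 9 black — skip
          12→11: 11 black — skip
          12→4: 4 is gray → back edge
Back edge closes the cycle 4 → 3 → 10 → 8 → 12 → 4; its vertices are {3, 4, 8, 10, 12}.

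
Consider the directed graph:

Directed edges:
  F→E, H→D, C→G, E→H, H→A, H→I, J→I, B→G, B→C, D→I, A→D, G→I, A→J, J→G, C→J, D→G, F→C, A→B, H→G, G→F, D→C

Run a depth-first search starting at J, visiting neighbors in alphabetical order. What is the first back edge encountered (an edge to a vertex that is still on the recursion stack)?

DFS from J (visiting neighbors in alphabetical order); mark gray on enter, black on exit:
J gray
  G gray
    F gray
      C gray
        C→G: G is gray → back edge
First back edge: C → G.

C→G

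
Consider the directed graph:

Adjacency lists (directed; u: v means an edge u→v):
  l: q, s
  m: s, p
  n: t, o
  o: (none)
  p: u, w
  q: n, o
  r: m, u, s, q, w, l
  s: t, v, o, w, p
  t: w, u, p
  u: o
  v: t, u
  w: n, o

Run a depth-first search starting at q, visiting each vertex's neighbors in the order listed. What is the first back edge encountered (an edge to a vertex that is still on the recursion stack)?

w→n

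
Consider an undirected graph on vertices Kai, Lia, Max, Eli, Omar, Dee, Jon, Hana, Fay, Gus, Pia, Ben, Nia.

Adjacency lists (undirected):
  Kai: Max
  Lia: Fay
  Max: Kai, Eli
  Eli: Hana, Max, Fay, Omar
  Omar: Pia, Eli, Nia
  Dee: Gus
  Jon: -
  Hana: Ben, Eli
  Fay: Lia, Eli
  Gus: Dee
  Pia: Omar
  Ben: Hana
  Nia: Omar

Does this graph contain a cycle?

No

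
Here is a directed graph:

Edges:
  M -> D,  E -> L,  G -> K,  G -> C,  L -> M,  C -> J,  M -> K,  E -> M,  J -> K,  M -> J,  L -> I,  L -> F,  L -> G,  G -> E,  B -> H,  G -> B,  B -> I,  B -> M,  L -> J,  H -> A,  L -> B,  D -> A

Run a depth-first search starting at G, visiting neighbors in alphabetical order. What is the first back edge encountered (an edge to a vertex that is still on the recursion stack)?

L→G

DFS from G (visiting neighbors in alphabetical order); mark gray on enter, black on exit:
G gray
  B gray
    H gray
      A gray
      A black
    H black
    I gray
    I black
    M gray
      D gray
        D→A: A black — skip
      D black
      J gray
        K gray
        K black
      J black
      M→K: K black — skip
    M black
  B black
  C gray
    C→J: J black — skip
  C black
  E gray
    L gray
      L→B: B black — skip
      F gray
      F black
      L→G: G is gray → back edge
First back edge: L → G.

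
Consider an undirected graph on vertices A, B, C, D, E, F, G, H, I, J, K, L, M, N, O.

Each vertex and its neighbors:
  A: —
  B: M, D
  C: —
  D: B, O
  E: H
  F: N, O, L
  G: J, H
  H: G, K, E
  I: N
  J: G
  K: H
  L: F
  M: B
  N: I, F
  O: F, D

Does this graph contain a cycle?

No

DFS, tracking each vertex's parent; an edge to a visited non-parent vertex closes a cycle.
Start from G:
visit G (parent –)
  visit J (parent G)
    J–G: parent, skip
  visit H (parent G)
    H–G: parent, skip
    visit K (parent H)
      K–H: parent, skip
    visit E (parent H)
      E–H: parent, skip
visit A (parent –)
visit B (parent –)
  visit M (parent B)
    M–B: parent, skip
  visit D (parent B)
    D–B: parent, skip
    visit O (parent D)
      visit F (parent O)
        visit N (parent F)
          visit I (parent N)
            I–N: parent, skip
          N–F: parent, skip
        F–O: parent, skip
        visit L (parent F)
          L–F: parent, skip
      O–D: parent, skip
visit C (parent –)
No non-parent visited neighbor found — the graph is a forest.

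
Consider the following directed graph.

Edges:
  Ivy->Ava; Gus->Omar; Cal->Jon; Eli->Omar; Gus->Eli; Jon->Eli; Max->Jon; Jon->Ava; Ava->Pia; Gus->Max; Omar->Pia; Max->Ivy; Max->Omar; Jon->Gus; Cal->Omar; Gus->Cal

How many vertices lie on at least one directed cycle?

4

A vertex is on a directed cycle iff it belongs to a strongly connected component of size ≥ 2 (or has a self-loop).
The vertices on cycles are {Cal, Gus, Jon, Max} — 4 in total.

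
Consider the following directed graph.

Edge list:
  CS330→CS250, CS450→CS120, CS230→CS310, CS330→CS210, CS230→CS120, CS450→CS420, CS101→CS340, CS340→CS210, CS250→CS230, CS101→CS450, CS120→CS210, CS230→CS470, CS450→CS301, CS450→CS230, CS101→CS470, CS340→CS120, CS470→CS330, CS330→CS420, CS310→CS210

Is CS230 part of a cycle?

CS230 is on a cycle iff CS230 can reach itself via ≥1 edge.
CS230 → CS470 → CS330 → CS250 → CS230 — yes.

Yes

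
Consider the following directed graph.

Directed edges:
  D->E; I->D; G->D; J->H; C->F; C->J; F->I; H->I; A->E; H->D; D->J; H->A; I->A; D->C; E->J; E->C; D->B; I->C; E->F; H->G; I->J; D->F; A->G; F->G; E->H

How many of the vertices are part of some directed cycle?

9

A vertex is on a directed cycle iff it belongs to a strongly connected component of size ≥ 2 (or has a self-loop).
The vertices on cycles are {A, C, D, E, F, G, H, I, J} — 9 in total.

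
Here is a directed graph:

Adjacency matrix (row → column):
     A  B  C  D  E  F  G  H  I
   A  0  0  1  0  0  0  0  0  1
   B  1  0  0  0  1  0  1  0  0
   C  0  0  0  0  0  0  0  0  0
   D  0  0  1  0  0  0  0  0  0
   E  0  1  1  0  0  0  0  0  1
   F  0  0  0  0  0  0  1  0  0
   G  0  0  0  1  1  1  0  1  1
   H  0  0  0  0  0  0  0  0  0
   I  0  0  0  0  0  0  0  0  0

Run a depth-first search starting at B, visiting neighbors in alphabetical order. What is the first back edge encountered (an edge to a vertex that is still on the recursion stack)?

E->B

DFS from B (visiting neighbors in alphabetical order); mark gray on enter, black on exit:
B gray
  A gray
    C gray
    C black
    I gray
    I black
  A black
  E gray
    E→B: B is gray → back edge
First back edge: E → B.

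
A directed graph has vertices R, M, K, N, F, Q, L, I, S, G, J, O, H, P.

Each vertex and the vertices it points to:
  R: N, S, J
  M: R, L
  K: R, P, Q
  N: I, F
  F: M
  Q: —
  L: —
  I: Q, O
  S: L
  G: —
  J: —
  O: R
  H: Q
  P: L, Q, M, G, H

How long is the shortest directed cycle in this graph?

4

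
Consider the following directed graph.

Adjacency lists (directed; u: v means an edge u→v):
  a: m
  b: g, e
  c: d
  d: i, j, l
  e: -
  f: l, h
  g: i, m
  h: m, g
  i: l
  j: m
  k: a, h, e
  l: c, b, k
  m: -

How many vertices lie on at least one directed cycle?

8

A vertex is on a directed cycle iff it belongs to a strongly connected component of size ≥ 2 (or has a self-loop).
The vertices on cycles are {b, c, d, g, h, i, k, l} — 8 in total.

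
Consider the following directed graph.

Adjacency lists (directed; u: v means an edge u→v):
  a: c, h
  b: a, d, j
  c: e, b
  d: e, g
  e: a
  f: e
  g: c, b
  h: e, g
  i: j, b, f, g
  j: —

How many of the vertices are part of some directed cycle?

7

A vertex is on a directed cycle iff it belongs to a strongly connected component of size ≥ 2 (or has a self-loop).
The vertices on cycles are {a, b, c, d, e, g, h} — 7 in total.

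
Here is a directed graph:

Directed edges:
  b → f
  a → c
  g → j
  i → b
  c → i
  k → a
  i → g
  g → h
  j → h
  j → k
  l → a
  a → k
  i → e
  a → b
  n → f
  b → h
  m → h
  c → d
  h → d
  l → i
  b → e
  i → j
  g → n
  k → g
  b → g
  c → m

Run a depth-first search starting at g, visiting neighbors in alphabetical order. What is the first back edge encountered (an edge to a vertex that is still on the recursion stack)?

b→g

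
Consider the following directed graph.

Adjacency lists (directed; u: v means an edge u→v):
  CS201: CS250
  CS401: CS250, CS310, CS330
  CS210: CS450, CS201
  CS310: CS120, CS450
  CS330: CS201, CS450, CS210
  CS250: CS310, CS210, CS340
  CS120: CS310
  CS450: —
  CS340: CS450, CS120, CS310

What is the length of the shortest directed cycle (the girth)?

For each vertex v, BFS finds the shortest path from v back to v.
The shortest such closed walk is CS120 → CS310 → CS120, length 2.

2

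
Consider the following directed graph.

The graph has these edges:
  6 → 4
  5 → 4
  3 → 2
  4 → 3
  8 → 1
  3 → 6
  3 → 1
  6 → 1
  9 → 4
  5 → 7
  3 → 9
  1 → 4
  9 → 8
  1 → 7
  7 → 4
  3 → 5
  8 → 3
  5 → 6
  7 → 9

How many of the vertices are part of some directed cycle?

A vertex is on a directed cycle iff it belongs to a strongly connected component of size ≥ 2 (or has a self-loop).
The vertices on cycles are {1, 3, 4, 5, 6, 7, 8, 9} — 8 in total.

8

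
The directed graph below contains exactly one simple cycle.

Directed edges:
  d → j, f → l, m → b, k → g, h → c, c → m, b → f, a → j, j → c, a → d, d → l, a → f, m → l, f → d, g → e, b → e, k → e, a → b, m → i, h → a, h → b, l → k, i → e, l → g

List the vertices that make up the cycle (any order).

DFS with gray/black marking from c:
c gray
  m gray
    l gray
      k gray
        g gray
          e gray
          e black
        g black
        k→e: e black — skip
      k black
      l→g: g black — skip
    l black
    b gray
      b→e: e black — skip
      f gray
        f→l: l black — skip
        d gray
          j gray
            j→c: c is gray → back edge
Back edge closes the cycle c → m → b → f → d → j → c; its vertices are {b, c, d, f, j, m}.

b, c, d, f, j, m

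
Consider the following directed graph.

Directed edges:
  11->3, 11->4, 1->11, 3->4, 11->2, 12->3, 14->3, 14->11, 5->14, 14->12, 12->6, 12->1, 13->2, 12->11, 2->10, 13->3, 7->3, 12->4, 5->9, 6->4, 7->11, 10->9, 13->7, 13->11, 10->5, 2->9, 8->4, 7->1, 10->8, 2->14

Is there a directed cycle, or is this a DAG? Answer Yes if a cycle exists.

Yes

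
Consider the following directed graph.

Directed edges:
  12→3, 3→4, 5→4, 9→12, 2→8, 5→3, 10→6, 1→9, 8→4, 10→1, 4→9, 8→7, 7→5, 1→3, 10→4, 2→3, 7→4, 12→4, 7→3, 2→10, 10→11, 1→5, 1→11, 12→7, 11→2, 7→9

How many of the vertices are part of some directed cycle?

A vertex is on a directed cycle iff it belongs to a strongly connected component of size ≥ 2 (or has a self-loop).
The vertices on cycles are {1, 2, 3, 4, 5, 7, 9, 10, 11, 12} — 10 in total.

10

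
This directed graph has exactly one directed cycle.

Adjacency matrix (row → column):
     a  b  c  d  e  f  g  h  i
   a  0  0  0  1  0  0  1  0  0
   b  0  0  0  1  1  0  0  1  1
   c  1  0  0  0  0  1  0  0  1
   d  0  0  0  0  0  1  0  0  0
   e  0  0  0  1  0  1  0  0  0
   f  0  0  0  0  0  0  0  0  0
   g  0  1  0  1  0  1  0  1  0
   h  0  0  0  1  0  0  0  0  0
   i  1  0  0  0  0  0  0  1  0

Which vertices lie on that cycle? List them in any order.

a, b, g, i

DFS with gray/black marking from i:
i gray
  a gray
    g gray
      h gray
        d gray
          f gray
          f black
        d black
      h black
      g→d: d black — skip
      b gray
        b→i: i is gray → back edge
Back edge closes the cycle i → a → g → b → i; its vertices are {a, b, g, i}.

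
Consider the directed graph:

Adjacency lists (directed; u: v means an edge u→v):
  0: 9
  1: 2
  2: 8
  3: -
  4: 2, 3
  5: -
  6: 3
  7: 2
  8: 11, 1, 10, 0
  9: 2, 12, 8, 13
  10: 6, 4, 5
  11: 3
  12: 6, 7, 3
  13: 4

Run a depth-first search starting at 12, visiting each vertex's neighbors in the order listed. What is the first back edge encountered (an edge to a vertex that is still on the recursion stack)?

1→2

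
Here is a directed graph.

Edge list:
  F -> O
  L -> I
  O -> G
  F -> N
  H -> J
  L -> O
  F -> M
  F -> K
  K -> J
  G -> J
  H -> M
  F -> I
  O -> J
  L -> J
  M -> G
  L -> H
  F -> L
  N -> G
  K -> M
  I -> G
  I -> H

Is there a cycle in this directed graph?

DFS with white/gray/black marking, starting from N:
N gray
  G gray
    J gray
    J black
  G black
N black
F gray
  L gray
    I gray
      I→G: G black — skip
      H gray
        M gray
          M→G: G black — skip
        M black
        H→J: J black — skip
      H black
    I black
    L→H: H black — skip
    L→J: J black — skip
    O gray
      O→J: J black — skip
      O→G: G black — skip
    O black
  L black
  K gray
    K→J: J black — skip
    K→M: M black — skip
  K black
  F→O: O black — skip
  F→I: I black — skip
  F→M: M black — skip
  F→N: N black — skip
F black
Every edge goes to a white or black vertex — no back edge, so the graph is acyclic.

No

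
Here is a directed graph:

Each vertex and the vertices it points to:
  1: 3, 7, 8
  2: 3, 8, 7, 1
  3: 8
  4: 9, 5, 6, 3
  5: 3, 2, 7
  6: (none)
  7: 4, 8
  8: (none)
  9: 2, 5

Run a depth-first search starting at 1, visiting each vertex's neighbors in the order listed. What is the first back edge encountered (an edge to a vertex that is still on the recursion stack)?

2->7

DFS from 1 (visiting each vertex's neighbors in the order listed); mark gray on enter, black on exit:
1 gray
  3 gray
    8 gray
    8 black
  3 black
  7 gray
    4 gray
      9 gray
        2 gray
          2→3: 3 black — skip
          2→8: 8 black — skip
          2→7: 7 is gray → back edge
First back edge: 2 → 7.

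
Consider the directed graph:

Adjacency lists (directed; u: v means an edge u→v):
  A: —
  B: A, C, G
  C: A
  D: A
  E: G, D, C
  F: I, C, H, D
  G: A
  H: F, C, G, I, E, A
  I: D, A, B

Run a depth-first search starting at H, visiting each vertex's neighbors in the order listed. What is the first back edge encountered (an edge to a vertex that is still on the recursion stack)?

F->H

DFS from H (visiting each vertex's neighbors in the order listed); mark gray on enter, black on exit:
H gray
  F gray
    I gray
      D gray
        A gray
        A black
      D black
      I→A: A black — skip
      B gray
        B→A: A black — skip
        C gray
          C→A: A black — skip
        C black
        G gray
          G→A: A black — skip
        G black
      B black
    I black
    F→C: C black — skip
    F→H: H is gray → back edge
First back edge: F → H.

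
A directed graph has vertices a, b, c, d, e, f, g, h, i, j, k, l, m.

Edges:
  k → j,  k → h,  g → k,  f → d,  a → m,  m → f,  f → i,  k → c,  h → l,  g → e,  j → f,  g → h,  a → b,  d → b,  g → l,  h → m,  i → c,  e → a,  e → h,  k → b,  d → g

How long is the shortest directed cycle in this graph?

For each vertex v, BFS finds the shortest path from v back to v.
The shortest such closed walk is f → d → g → h → m → f, length 5.

5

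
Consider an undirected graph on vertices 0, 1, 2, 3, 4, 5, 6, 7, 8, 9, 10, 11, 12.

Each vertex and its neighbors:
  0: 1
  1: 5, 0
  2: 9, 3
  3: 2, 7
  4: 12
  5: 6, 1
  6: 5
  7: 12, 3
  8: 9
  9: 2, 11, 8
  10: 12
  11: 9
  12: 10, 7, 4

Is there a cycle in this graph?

DFS, tracking each vertex's parent; an edge to a visited non-parent vertex closes a cycle.
Start from 5:
visit 5 (parent –)
  visit 6 (parent 5)
    6–5: parent, skip
  visit 1 (parent 5)
    1–5: parent, skip
    visit 0 (parent 1)
      0–1: parent, skip
visit 2 (parent –)
  visit 9 (parent 2)
    9–2: parent, skip
    visit 11 (parent 9)
      11–9: parent, skip
    visit 8 (parent 9)
      8–9: parent, skip
  visit 3 (parent 2)
    3–2: parent, skip
    visit 7 (parent 3)
      visit 12 (parent 7)
        visit 10 (parent 12)
          10–12: parent, skip
        12–7: parent, skip
        visit 4 (parent 12)
          4–12: parent, skip
      7–3: parent, skip
No non-parent visited neighbor found — the graph is a forest.

No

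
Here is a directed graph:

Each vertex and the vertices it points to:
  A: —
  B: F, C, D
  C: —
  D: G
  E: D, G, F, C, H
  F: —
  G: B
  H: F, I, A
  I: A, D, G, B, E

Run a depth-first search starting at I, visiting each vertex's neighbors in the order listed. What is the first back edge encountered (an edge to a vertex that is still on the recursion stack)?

DFS from I (visiting each vertex's neighbors in the order listed); mark gray on enter, black on exit:
I gray
  A gray
  A black
  D gray
    G gray
      B gray
        F gray
        F black
        C gray
        C black
        B→D: D is gray → back edge
First back edge: B → D.

B→D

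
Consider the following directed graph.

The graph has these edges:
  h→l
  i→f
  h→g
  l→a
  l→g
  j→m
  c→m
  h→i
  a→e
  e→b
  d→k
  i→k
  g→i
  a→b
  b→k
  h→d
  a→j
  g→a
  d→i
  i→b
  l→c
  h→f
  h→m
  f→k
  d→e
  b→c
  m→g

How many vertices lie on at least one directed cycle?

A vertex is on a directed cycle iff it belongs to a strongly connected component of size ≥ 2 (or has a self-loop).
The vertices on cycles are {a, b, c, e, g, i, j, m} — 8 in total.

8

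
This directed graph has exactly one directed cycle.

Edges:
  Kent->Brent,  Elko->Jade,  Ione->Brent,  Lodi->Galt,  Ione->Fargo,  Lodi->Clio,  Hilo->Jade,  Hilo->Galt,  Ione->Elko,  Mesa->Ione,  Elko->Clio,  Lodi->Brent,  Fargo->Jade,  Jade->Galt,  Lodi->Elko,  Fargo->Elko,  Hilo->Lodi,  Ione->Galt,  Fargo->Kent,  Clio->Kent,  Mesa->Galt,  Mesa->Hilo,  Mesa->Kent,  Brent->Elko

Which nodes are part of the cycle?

Clio, Elko, Kent, Brent

DFS with gray/black marking from Elko:
Elko gray
  Clio gray
    Kent gray
      Brent gray
        Brent→Elko: Elko is gray → back edge
Back edge closes the cycle Elko → Clio → Kent → Brent → Elko; its vertices are {Clio, Elko, Kent, Brent}.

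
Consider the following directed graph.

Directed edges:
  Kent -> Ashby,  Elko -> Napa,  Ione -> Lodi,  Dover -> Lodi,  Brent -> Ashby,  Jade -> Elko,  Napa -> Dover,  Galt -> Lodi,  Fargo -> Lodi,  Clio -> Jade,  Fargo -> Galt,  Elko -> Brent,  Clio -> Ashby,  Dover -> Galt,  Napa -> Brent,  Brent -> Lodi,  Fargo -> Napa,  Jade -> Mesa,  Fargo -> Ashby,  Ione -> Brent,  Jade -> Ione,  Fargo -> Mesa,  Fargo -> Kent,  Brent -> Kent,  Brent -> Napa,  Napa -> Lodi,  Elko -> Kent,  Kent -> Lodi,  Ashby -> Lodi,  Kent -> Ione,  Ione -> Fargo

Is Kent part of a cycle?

Yes

Kent is on a cycle iff Kent can reach itself via ≥1 edge.
Kent → Ione → Fargo → Kent — yes.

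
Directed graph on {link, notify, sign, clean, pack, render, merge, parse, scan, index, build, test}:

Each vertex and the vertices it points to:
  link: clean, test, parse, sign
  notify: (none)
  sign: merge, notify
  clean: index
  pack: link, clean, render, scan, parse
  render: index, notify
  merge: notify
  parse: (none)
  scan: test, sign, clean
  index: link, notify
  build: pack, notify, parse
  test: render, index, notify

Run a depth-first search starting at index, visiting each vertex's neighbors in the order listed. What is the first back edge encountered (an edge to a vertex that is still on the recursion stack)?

clean→index

DFS from index (visiting each vertex's neighbors in the order listed); mark gray on enter, black on exit:
index gray
  link gray
    clean gray
      clean→index: index is gray → back edge
First back edge: clean → index.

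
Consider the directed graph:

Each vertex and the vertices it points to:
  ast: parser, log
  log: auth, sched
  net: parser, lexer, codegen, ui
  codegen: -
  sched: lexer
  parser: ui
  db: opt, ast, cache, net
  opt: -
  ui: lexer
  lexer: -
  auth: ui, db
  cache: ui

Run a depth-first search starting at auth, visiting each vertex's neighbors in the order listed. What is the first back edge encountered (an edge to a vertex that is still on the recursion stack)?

log→auth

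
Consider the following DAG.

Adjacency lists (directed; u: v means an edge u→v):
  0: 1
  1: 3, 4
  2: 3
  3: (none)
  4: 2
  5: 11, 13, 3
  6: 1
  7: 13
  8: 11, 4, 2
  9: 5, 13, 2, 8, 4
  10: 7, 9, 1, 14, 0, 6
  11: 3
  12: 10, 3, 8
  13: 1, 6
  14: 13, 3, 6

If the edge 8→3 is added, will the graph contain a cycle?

Adding 8→3 creates a cycle iff 3 can already reach 8.
Explore from 3: no path reaches 8. The graph stays acyclic.

No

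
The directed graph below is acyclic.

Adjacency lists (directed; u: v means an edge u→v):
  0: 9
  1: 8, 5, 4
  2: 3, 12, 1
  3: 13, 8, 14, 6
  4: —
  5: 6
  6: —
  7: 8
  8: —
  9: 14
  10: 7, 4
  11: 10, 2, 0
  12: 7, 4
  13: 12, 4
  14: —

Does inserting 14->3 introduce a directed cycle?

Adding 14→3 creates a cycle iff 3 can already reach 14.
Path from 3: 3 → 14.
So 3 → … → 14 → 3 is a cycle.

Yes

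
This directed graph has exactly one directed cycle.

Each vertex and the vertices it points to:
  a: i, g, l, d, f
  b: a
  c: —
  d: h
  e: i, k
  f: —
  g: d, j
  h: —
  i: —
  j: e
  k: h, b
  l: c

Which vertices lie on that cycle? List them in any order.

DFS with gray/black marking from b:
b gray
  a gray
    i gray
    i black
    g gray
      d gray
        h gray
        h black
      d black
      j gray
        e gray
          e→i: i black — skip
          k gray
            k→h: h black — skip
            k→b: b is gray → back edge
Back edge closes the cycle b → a → g → j → e → k → b; its vertices are {a, b, e, g, j, k}.

a, b, e, g, j, k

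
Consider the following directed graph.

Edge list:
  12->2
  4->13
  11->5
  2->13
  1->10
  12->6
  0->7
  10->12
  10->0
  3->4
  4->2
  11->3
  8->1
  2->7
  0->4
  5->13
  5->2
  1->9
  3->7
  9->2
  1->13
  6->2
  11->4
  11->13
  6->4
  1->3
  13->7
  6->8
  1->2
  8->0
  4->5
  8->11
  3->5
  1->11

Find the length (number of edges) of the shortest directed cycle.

For each vertex v, BFS finds the shortest path from v back to v.
The shortest such closed walk is 8 → 1 → 10 → 12 → 6 → 8, length 5.

5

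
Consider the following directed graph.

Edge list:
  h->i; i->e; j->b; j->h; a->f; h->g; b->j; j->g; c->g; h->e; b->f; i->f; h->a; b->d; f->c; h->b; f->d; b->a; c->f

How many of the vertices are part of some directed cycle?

5

A vertex is on a directed cycle iff it belongs to a strongly connected component of size ≥ 2 (or has a self-loop).
The vertices on cycles are {b, c, f, h, j} — 5 in total.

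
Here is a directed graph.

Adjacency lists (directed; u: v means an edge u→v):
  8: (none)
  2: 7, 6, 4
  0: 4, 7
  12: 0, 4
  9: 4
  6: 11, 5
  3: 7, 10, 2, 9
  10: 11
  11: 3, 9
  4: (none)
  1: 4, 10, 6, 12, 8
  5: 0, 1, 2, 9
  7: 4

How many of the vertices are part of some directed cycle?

7

A vertex is on a directed cycle iff it belongs to a strongly connected component of size ≥ 2 (or has a self-loop).
The vertices on cycles are {1, 2, 3, 5, 6, 10, 11} — 7 in total.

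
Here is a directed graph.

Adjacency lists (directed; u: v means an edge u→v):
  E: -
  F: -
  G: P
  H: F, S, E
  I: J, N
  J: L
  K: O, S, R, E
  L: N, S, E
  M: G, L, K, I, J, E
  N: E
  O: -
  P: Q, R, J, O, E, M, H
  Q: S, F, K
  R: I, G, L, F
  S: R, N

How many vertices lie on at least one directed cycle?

A vertex is on a directed cycle iff it belongs to a strongly connected component of size ≥ 2 (or has a self-loop).
The vertices on cycles are {G, H, I, J, K, L, M, P, Q, R, S} — 11 in total.

11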